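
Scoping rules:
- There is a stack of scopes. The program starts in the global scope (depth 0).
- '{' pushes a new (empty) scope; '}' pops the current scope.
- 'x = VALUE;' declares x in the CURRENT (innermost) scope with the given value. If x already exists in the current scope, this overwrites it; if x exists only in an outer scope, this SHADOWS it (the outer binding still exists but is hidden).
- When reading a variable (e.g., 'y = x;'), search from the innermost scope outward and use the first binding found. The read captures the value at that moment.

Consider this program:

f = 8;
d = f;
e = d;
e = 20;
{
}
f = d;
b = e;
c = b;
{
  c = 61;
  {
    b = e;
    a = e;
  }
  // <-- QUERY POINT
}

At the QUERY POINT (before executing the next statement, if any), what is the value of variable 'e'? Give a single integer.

Step 1: declare f=8 at depth 0
Step 2: declare d=(read f)=8 at depth 0
Step 3: declare e=(read d)=8 at depth 0
Step 4: declare e=20 at depth 0
Step 5: enter scope (depth=1)
Step 6: exit scope (depth=0)
Step 7: declare f=(read d)=8 at depth 0
Step 8: declare b=(read e)=20 at depth 0
Step 9: declare c=(read b)=20 at depth 0
Step 10: enter scope (depth=1)
Step 11: declare c=61 at depth 1
Step 12: enter scope (depth=2)
Step 13: declare b=(read e)=20 at depth 2
Step 14: declare a=(read e)=20 at depth 2
Step 15: exit scope (depth=1)
Visible at query point: b=20 c=61 d=8 e=20 f=8

Answer: 20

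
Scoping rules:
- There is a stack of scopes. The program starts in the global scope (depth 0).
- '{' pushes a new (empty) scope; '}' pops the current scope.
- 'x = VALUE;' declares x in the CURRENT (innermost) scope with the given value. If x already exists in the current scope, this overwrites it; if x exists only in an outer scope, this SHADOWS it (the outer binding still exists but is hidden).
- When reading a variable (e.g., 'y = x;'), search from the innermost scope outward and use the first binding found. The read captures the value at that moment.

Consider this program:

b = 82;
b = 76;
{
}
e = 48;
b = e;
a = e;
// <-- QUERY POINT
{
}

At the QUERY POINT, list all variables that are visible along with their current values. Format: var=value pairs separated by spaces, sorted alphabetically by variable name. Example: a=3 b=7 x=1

Step 1: declare b=82 at depth 0
Step 2: declare b=76 at depth 0
Step 3: enter scope (depth=1)
Step 4: exit scope (depth=0)
Step 5: declare e=48 at depth 0
Step 6: declare b=(read e)=48 at depth 0
Step 7: declare a=(read e)=48 at depth 0
Visible at query point: a=48 b=48 e=48

Answer: a=48 b=48 e=48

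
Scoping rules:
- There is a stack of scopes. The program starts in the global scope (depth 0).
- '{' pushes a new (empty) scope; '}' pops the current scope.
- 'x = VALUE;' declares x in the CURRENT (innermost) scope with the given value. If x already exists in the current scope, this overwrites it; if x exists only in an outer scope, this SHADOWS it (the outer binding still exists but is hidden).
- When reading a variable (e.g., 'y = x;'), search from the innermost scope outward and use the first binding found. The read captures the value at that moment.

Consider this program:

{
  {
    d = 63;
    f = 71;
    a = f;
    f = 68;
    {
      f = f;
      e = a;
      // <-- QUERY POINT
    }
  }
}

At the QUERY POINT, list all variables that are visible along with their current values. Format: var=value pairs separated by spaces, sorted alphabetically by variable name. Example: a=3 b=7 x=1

Answer: a=71 d=63 e=71 f=68

Derivation:
Step 1: enter scope (depth=1)
Step 2: enter scope (depth=2)
Step 3: declare d=63 at depth 2
Step 4: declare f=71 at depth 2
Step 5: declare a=(read f)=71 at depth 2
Step 6: declare f=68 at depth 2
Step 7: enter scope (depth=3)
Step 8: declare f=(read f)=68 at depth 3
Step 9: declare e=(read a)=71 at depth 3
Visible at query point: a=71 d=63 e=71 f=68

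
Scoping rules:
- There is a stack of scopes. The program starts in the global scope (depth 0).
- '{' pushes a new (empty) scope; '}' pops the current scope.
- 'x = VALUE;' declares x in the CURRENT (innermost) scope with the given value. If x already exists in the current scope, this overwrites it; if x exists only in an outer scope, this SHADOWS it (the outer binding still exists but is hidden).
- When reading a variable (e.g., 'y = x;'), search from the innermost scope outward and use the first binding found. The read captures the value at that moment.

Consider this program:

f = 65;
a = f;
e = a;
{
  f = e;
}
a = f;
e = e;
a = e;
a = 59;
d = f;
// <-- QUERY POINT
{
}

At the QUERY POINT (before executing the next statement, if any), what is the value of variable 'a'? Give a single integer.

Answer: 59

Derivation:
Step 1: declare f=65 at depth 0
Step 2: declare a=(read f)=65 at depth 0
Step 3: declare e=(read a)=65 at depth 0
Step 4: enter scope (depth=1)
Step 5: declare f=(read e)=65 at depth 1
Step 6: exit scope (depth=0)
Step 7: declare a=(read f)=65 at depth 0
Step 8: declare e=(read e)=65 at depth 0
Step 9: declare a=(read e)=65 at depth 0
Step 10: declare a=59 at depth 0
Step 11: declare d=(read f)=65 at depth 0
Visible at query point: a=59 d=65 e=65 f=65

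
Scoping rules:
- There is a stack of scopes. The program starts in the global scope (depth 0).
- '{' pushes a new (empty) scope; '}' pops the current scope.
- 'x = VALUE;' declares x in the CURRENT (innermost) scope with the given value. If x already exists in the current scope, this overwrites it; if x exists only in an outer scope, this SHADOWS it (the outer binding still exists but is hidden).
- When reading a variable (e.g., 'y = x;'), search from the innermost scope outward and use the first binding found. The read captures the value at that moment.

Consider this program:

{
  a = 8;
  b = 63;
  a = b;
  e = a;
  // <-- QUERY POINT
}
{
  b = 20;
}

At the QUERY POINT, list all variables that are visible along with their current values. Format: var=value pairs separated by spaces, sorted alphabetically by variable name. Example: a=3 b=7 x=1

Step 1: enter scope (depth=1)
Step 2: declare a=8 at depth 1
Step 3: declare b=63 at depth 1
Step 4: declare a=(read b)=63 at depth 1
Step 5: declare e=(read a)=63 at depth 1
Visible at query point: a=63 b=63 e=63

Answer: a=63 b=63 e=63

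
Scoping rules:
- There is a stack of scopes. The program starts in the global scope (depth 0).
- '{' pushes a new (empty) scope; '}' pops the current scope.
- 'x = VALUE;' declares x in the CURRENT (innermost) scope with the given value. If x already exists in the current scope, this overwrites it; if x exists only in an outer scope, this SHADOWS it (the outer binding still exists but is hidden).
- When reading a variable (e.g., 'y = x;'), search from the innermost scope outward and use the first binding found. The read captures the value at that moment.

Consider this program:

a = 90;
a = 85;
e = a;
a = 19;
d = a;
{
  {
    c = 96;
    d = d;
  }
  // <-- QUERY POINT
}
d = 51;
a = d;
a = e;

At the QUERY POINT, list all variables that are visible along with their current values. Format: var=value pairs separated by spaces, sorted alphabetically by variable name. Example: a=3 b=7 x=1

Step 1: declare a=90 at depth 0
Step 2: declare a=85 at depth 0
Step 3: declare e=(read a)=85 at depth 0
Step 4: declare a=19 at depth 0
Step 5: declare d=(read a)=19 at depth 0
Step 6: enter scope (depth=1)
Step 7: enter scope (depth=2)
Step 8: declare c=96 at depth 2
Step 9: declare d=(read d)=19 at depth 2
Step 10: exit scope (depth=1)
Visible at query point: a=19 d=19 e=85

Answer: a=19 d=19 e=85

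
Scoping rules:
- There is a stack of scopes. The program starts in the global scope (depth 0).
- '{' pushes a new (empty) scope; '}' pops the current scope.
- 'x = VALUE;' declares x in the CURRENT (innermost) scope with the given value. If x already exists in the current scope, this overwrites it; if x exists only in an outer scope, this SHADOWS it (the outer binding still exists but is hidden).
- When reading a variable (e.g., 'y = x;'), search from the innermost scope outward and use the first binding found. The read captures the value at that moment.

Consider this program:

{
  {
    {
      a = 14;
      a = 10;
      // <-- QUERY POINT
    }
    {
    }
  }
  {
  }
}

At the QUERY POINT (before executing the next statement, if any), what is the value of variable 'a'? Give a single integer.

Step 1: enter scope (depth=1)
Step 2: enter scope (depth=2)
Step 3: enter scope (depth=3)
Step 4: declare a=14 at depth 3
Step 5: declare a=10 at depth 3
Visible at query point: a=10

Answer: 10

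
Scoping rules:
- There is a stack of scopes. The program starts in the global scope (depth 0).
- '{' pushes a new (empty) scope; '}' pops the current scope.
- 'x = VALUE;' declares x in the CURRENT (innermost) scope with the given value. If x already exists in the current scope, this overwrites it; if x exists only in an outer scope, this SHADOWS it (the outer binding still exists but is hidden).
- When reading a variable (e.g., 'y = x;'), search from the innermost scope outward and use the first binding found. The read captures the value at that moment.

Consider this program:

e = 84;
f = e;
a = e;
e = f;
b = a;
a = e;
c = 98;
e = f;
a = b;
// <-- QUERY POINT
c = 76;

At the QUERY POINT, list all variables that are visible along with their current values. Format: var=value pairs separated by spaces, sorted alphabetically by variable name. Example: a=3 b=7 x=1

Answer: a=84 b=84 c=98 e=84 f=84

Derivation:
Step 1: declare e=84 at depth 0
Step 2: declare f=(read e)=84 at depth 0
Step 3: declare a=(read e)=84 at depth 0
Step 4: declare e=(read f)=84 at depth 0
Step 5: declare b=(read a)=84 at depth 0
Step 6: declare a=(read e)=84 at depth 0
Step 7: declare c=98 at depth 0
Step 8: declare e=(read f)=84 at depth 0
Step 9: declare a=(read b)=84 at depth 0
Visible at query point: a=84 b=84 c=98 e=84 f=84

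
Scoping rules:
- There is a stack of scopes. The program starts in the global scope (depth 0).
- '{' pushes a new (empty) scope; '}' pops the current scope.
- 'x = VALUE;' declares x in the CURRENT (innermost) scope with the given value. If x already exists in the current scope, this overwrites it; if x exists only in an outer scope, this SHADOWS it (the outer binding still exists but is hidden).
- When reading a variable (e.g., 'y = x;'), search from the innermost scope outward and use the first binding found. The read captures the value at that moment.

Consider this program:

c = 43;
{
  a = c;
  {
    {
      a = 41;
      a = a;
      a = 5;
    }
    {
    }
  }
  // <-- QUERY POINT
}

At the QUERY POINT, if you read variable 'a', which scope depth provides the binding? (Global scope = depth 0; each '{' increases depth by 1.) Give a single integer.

Answer: 1

Derivation:
Step 1: declare c=43 at depth 0
Step 2: enter scope (depth=1)
Step 3: declare a=(read c)=43 at depth 1
Step 4: enter scope (depth=2)
Step 5: enter scope (depth=3)
Step 6: declare a=41 at depth 3
Step 7: declare a=(read a)=41 at depth 3
Step 8: declare a=5 at depth 3
Step 9: exit scope (depth=2)
Step 10: enter scope (depth=3)
Step 11: exit scope (depth=2)
Step 12: exit scope (depth=1)
Visible at query point: a=43 c=43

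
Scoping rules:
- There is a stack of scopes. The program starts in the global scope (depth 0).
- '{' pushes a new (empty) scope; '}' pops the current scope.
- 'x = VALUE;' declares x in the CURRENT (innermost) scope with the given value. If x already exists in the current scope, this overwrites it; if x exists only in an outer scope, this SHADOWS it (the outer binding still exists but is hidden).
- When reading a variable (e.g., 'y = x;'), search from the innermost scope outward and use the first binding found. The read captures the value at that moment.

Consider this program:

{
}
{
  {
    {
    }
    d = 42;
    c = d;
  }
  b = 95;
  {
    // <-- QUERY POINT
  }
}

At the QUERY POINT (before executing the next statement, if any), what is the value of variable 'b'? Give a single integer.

Step 1: enter scope (depth=1)
Step 2: exit scope (depth=0)
Step 3: enter scope (depth=1)
Step 4: enter scope (depth=2)
Step 5: enter scope (depth=3)
Step 6: exit scope (depth=2)
Step 7: declare d=42 at depth 2
Step 8: declare c=(read d)=42 at depth 2
Step 9: exit scope (depth=1)
Step 10: declare b=95 at depth 1
Step 11: enter scope (depth=2)
Visible at query point: b=95

Answer: 95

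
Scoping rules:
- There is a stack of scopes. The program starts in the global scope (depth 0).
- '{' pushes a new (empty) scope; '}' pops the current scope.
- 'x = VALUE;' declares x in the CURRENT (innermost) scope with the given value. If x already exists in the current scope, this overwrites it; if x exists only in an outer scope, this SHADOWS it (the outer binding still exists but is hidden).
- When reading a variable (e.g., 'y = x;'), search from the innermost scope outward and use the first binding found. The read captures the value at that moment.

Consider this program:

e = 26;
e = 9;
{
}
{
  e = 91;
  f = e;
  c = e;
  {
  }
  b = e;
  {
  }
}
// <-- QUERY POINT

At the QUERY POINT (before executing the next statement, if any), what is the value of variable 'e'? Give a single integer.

Step 1: declare e=26 at depth 0
Step 2: declare e=9 at depth 0
Step 3: enter scope (depth=1)
Step 4: exit scope (depth=0)
Step 5: enter scope (depth=1)
Step 6: declare e=91 at depth 1
Step 7: declare f=(read e)=91 at depth 1
Step 8: declare c=(read e)=91 at depth 1
Step 9: enter scope (depth=2)
Step 10: exit scope (depth=1)
Step 11: declare b=(read e)=91 at depth 1
Step 12: enter scope (depth=2)
Step 13: exit scope (depth=1)
Step 14: exit scope (depth=0)
Visible at query point: e=9

Answer: 9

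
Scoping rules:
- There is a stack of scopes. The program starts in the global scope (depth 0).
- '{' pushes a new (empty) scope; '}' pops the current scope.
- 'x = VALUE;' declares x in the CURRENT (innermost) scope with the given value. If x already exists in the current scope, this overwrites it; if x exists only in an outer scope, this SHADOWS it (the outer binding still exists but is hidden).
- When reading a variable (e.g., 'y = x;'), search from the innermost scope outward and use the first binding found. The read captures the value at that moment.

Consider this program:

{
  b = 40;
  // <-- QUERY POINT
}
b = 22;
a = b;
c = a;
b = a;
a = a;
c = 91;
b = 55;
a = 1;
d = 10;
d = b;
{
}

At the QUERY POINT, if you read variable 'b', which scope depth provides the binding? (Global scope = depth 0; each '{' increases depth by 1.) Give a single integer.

Answer: 1

Derivation:
Step 1: enter scope (depth=1)
Step 2: declare b=40 at depth 1
Visible at query point: b=40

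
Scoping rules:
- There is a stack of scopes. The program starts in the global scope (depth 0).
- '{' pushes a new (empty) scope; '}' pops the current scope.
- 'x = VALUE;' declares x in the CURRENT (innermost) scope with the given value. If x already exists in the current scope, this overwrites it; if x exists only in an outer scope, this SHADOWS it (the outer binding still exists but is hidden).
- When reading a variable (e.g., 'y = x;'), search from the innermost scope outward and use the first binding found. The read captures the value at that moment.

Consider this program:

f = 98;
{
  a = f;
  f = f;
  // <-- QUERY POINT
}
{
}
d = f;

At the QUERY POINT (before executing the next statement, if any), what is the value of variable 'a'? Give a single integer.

Step 1: declare f=98 at depth 0
Step 2: enter scope (depth=1)
Step 3: declare a=(read f)=98 at depth 1
Step 4: declare f=(read f)=98 at depth 1
Visible at query point: a=98 f=98

Answer: 98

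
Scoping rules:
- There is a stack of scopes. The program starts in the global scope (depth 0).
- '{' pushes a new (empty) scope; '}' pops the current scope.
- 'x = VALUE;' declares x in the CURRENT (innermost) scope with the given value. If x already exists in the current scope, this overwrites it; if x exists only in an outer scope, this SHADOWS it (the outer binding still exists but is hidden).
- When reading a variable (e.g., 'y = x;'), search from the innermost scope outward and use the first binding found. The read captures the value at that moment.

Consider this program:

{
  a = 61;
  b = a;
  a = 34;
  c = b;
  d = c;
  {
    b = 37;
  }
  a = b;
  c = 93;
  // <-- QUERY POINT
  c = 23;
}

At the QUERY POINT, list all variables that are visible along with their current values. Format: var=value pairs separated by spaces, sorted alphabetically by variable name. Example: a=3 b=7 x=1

Step 1: enter scope (depth=1)
Step 2: declare a=61 at depth 1
Step 3: declare b=(read a)=61 at depth 1
Step 4: declare a=34 at depth 1
Step 5: declare c=(read b)=61 at depth 1
Step 6: declare d=(read c)=61 at depth 1
Step 7: enter scope (depth=2)
Step 8: declare b=37 at depth 2
Step 9: exit scope (depth=1)
Step 10: declare a=(read b)=61 at depth 1
Step 11: declare c=93 at depth 1
Visible at query point: a=61 b=61 c=93 d=61

Answer: a=61 b=61 c=93 d=61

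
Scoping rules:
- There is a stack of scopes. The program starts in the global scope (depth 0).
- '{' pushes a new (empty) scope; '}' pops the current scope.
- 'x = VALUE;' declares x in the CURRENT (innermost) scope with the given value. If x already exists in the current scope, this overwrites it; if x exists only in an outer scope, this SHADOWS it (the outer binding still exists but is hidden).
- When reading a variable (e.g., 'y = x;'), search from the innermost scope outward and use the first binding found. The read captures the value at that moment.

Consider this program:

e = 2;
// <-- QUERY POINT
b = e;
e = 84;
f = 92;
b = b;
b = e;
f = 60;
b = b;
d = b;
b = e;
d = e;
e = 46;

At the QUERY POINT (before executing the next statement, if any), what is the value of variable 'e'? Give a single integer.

Answer: 2

Derivation:
Step 1: declare e=2 at depth 0
Visible at query point: e=2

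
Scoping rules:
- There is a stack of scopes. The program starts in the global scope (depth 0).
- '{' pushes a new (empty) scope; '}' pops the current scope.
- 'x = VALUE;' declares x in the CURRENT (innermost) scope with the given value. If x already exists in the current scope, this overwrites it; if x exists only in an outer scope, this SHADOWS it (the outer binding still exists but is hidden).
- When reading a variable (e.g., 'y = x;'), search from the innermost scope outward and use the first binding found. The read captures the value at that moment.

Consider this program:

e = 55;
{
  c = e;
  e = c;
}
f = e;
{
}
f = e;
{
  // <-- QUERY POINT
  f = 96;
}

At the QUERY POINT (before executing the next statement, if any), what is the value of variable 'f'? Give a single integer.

Step 1: declare e=55 at depth 0
Step 2: enter scope (depth=1)
Step 3: declare c=(read e)=55 at depth 1
Step 4: declare e=(read c)=55 at depth 1
Step 5: exit scope (depth=0)
Step 6: declare f=(read e)=55 at depth 0
Step 7: enter scope (depth=1)
Step 8: exit scope (depth=0)
Step 9: declare f=(read e)=55 at depth 0
Step 10: enter scope (depth=1)
Visible at query point: e=55 f=55

Answer: 55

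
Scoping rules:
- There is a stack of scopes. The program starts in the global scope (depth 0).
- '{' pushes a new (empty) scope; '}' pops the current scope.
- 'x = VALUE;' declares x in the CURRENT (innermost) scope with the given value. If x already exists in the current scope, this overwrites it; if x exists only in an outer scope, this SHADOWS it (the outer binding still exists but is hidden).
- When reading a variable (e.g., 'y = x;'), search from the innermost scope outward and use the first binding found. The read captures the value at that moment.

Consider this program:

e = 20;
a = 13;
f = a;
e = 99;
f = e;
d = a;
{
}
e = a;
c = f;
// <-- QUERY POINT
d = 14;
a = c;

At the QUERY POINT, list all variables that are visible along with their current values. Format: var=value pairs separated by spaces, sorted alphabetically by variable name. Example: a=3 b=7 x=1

Step 1: declare e=20 at depth 0
Step 2: declare a=13 at depth 0
Step 3: declare f=(read a)=13 at depth 0
Step 4: declare e=99 at depth 0
Step 5: declare f=(read e)=99 at depth 0
Step 6: declare d=(read a)=13 at depth 0
Step 7: enter scope (depth=1)
Step 8: exit scope (depth=0)
Step 9: declare e=(read a)=13 at depth 0
Step 10: declare c=(read f)=99 at depth 0
Visible at query point: a=13 c=99 d=13 e=13 f=99

Answer: a=13 c=99 d=13 e=13 f=99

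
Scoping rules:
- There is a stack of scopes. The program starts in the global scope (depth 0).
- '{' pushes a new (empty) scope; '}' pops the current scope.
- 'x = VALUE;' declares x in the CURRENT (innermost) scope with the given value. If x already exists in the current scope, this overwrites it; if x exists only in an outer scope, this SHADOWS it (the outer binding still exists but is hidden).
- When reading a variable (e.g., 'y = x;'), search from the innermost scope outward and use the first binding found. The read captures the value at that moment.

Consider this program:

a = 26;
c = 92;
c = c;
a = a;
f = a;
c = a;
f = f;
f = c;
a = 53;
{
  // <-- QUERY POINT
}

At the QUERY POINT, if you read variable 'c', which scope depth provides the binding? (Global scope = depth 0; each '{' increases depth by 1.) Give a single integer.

Step 1: declare a=26 at depth 0
Step 2: declare c=92 at depth 0
Step 3: declare c=(read c)=92 at depth 0
Step 4: declare a=(read a)=26 at depth 0
Step 5: declare f=(read a)=26 at depth 0
Step 6: declare c=(read a)=26 at depth 0
Step 7: declare f=(read f)=26 at depth 0
Step 8: declare f=(read c)=26 at depth 0
Step 9: declare a=53 at depth 0
Step 10: enter scope (depth=1)
Visible at query point: a=53 c=26 f=26

Answer: 0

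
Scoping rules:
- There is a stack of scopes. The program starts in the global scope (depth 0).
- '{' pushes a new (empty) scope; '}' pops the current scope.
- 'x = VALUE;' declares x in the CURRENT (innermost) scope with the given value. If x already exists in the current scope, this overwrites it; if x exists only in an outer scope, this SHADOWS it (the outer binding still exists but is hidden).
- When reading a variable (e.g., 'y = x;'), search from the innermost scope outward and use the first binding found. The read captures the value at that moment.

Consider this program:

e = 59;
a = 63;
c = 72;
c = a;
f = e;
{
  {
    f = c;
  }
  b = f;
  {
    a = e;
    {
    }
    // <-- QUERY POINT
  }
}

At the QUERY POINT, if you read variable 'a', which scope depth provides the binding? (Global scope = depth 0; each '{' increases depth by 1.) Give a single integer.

Step 1: declare e=59 at depth 0
Step 2: declare a=63 at depth 0
Step 3: declare c=72 at depth 0
Step 4: declare c=(read a)=63 at depth 0
Step 5: declare f=(read e)=59 at depth 0
Step 6: enter scope (depth=1)
Step 7: enter scope (depth=2)
Step 8: declare f=(read c)=63 at depth 2
Step 9: exit scope (depth=1)
Step 10: declare b=(read f)=59 at depth 1
Step 11: enter scope (depth=2)
Step 12: declare a=(read e)=59 at depth 2
Step 13: enter scope (depth=3)
Step 14: exit scope (depth=2)
Visible at query point: a=59 b=59 c=63 e=59 f=59

Answer: 2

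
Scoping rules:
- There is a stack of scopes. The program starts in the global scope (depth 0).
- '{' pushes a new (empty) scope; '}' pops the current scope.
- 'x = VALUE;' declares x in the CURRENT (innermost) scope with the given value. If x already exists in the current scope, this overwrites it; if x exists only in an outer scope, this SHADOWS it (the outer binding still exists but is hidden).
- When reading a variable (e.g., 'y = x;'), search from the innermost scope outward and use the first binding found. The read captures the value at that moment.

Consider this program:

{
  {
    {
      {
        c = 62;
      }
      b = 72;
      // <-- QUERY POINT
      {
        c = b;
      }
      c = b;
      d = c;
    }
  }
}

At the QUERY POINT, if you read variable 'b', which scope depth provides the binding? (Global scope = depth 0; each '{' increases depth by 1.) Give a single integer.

Step 1: enter scope (depth=1)
Step 2: enter scope (depth=2)
Step 3: enter scope (depth=3)
Step 4: enter scope (depth=4)
Step 5: declare c=62 at depth 4
Step 6: exit scope (depth=3)
Step 7: declare b=72 at depth 3
Visible at query point: b=72

Answer: 3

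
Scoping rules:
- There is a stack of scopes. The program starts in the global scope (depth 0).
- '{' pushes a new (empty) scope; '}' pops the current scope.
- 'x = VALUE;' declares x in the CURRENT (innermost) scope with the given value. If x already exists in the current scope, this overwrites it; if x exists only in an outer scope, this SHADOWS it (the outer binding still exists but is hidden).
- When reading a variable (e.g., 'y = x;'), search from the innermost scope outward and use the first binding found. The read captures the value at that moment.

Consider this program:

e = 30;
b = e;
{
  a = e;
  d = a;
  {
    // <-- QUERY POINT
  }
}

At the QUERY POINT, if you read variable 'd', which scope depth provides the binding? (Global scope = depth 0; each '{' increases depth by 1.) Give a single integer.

Answer: 1

Derivation:
Step 1: declare e=30 at depth 0
Step 2: declare b=(read e)=30 at depth 0
Step 3: enter scope (depth=1)
Step 4: declare a=(read e)=30 at depth 1
Step 5: declare d=(read a)=30 at depth 1
Step 6: enter scope (depth=2)
Visible at query point: a=30 b=30 d=30 e=30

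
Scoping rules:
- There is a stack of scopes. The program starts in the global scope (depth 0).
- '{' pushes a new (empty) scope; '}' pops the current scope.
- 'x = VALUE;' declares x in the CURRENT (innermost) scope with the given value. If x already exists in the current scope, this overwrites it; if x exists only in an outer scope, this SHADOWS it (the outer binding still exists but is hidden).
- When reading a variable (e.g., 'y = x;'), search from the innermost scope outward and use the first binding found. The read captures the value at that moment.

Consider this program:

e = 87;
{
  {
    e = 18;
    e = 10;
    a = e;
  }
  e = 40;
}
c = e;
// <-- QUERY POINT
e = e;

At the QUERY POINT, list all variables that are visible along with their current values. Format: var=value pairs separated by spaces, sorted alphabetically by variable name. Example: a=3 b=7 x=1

Step 1: declare e=87 at depth 0
Step 2: enter scope (depth=1)
Step 3: enter scope (depth=2)
Step 4: declare e=18 at depth 2
Step 5: declare e=10 at depth 2
Step 6: declare a=(read e)=10 at depth 2
Step 7: exit scope (depth=1)
Step 8: declare e=40 at depth 1
Step 9: exit scope (depth=0)
Step 10: declare c=(read e)=87 at depth 0
Visible at query point: c=87 e=87

Answer: c=87 e=87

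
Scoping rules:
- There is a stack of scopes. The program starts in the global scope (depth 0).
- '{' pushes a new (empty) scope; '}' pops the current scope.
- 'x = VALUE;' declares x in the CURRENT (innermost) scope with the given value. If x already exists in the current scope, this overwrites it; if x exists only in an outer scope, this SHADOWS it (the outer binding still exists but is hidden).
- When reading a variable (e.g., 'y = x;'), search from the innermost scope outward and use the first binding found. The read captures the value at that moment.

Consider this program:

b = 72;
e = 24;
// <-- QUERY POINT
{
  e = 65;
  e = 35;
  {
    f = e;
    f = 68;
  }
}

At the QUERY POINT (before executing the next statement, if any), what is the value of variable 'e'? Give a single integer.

Answer: 24

Derivation:
Step 1: declare b=72 at depth 0
Step 2: declare e=24 at depth 0
Visible at query point: b=72 e=24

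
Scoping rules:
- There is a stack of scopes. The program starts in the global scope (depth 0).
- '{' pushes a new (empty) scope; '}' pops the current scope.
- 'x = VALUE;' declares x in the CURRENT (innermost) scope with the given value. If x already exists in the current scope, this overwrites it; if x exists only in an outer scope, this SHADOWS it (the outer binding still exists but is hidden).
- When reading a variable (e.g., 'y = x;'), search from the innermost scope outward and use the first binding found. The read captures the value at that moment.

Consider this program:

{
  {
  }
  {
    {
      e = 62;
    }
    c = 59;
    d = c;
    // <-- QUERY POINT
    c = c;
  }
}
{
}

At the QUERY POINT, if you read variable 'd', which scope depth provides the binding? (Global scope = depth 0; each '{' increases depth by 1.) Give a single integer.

Step 1: enter scope (depth=1)
Step 2: enter scope (depth=2)
Step 3: exit scope (depth=1)
Step 4: enter scope (depth=2)
Step 5: enter scope (depth=3)
Step 6: declare e=62 at depth 3
Step 7: exit scope (depth=2)
Step 8: declare c=59 at depth 2
Step 9: declare d=(read c)=59 at depth 2
Visible at query point: c=59 d=59

Answer: 2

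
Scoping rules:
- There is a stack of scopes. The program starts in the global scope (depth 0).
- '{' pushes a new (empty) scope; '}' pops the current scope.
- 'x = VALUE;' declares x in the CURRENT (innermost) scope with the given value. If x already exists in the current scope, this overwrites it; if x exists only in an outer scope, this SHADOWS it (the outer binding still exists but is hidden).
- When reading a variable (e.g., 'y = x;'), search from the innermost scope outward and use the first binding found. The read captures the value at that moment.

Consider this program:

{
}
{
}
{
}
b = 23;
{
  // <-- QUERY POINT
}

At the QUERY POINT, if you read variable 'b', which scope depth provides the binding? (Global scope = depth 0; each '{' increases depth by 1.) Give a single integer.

Step 1: enter scope (depth=1)
Step 2: exit scope (depth=0)
Step 3: enter scope (depth=1)
Step 4: exit scope (depth=0)
Step 5: enter scope (depth=1)
Step 6: exit scope (depth=0)
Step 7: declare b=23 at depth 0
Step 8: enter scope (depth=1)
Visible at query point: b=23

Answer: 0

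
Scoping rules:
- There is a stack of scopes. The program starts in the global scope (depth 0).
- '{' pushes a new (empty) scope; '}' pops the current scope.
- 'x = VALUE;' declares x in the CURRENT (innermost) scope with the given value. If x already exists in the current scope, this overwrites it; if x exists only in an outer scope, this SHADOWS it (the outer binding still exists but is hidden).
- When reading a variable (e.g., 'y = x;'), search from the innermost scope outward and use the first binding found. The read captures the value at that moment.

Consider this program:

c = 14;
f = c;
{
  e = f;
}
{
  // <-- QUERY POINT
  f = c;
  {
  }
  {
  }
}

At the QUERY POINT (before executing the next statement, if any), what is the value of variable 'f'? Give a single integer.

Answer: 14

Derivation:
Step 1: declare c=14 at depth 0
Step 2: declare f=(read c)=14 at depth 0
Step 3: enter scope (depth=1)
Step 4: declare e=(read f)=14 at depth 1
Step 5: exit scope (depth=0)
Step 6: enter scope (depth=1)
Visible at query point: c=14 f=14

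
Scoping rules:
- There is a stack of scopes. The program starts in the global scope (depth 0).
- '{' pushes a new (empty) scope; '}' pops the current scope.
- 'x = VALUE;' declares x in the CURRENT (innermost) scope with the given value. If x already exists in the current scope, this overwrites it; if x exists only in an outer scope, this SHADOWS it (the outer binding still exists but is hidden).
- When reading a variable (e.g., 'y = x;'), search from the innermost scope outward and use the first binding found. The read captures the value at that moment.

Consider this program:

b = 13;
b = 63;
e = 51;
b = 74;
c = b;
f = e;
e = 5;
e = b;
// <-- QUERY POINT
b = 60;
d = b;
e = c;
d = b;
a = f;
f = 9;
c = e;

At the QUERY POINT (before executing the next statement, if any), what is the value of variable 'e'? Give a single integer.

Step 1: declare b=13 at depth 0
Step 2: declare b=63 at depth 0
Step 3: declare e=51 at depth 0
Step 4: declare b=74 at depth 0
Step 5: declare c=(read b)=74 at depth 0
Step 6: declare f=(read e)=51 at depth 0
Step 7: declare e=5 at depth 0
Step 8: declare e=(read b)=74 at depth 0
Visible at query point: b=74 c=74 e=74 f=51

Answer: 74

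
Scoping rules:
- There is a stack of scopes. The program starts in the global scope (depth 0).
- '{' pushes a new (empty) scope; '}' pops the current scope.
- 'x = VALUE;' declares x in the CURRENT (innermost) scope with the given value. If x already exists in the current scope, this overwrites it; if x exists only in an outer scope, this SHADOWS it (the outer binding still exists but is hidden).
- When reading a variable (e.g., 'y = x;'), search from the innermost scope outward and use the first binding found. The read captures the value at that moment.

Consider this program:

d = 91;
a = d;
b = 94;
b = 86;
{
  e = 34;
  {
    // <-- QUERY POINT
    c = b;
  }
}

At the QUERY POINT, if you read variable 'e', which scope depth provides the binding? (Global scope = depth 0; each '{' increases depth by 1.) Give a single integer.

Answer: 1

Derivation:
Step 1: declare d=91 at depth 0
Step 2: declare a=(read d)=91 at depth 0
Step 3: declare b=94 at depth 0
Step 4: declare b=86 at depth 0
Step 5: enter scope (depth=1)
Step 6: declare e=34 at depth 1
Step 7: enter scope (depth=2)
Visible at query point: a=91 b=86 d=91 e=34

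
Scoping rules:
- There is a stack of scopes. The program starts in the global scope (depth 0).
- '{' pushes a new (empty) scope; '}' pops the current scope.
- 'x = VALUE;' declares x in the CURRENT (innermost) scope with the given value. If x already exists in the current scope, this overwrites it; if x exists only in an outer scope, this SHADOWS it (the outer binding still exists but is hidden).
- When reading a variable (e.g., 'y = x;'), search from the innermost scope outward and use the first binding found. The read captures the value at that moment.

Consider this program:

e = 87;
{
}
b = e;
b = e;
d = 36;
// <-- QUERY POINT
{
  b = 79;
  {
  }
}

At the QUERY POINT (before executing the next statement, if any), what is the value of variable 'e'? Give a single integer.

Answer: 87

Derivation:
Step 1: declare e=87 at depth 0
Step 2: enter scope (depth=1)
Step 3: exit scope (depth=0)
Step 4: declare b=(read e)=87 at depth 0
Step 5: declare b=(read e)=87 at depth 0
Step 6: declare d=36 at depth 0
Visible at query point: b=87 d=36 e=87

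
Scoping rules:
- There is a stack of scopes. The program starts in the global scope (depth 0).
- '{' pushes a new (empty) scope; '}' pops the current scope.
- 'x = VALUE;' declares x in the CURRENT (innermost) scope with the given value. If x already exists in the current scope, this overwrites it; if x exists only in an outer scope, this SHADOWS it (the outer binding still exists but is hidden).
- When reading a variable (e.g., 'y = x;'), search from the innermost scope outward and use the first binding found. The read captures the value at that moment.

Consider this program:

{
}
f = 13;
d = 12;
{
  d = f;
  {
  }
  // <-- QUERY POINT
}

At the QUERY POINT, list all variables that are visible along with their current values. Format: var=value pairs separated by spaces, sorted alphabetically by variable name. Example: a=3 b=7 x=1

Answer: d=13 f=13

Derivation:
Step 1: enter scope (depth=1)
Step 2: exit scope (depth=0)
Step 3: declare f=13 at depth 0
Step 4: declare d=12 at depth 0
Step 5: enter scope (depth=1)
Step 6: declare d=(read f)=13 at depth 1
Step 7: enter scope (depth=2)
Step 8: exit scope (depth=1)
Visible at query point: d=13 f=13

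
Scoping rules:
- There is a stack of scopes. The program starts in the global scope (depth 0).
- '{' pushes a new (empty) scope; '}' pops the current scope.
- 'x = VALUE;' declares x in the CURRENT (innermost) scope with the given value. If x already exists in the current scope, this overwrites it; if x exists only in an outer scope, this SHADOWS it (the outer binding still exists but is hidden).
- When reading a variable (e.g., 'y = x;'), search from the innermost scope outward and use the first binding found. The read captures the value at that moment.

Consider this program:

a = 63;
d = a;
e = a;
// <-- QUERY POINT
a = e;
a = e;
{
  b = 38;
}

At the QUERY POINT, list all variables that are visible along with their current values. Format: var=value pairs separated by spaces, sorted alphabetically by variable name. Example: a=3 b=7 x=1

Answer: a=63 d=63 e=63

Derivation:
Step 1: declare a=63 at depth 0
Step 2: declare d=(read a)=63 at depth 0
Step 3: declare e=(read a)=63 at depth 0
Visible at query point: a=63 d=63 e=63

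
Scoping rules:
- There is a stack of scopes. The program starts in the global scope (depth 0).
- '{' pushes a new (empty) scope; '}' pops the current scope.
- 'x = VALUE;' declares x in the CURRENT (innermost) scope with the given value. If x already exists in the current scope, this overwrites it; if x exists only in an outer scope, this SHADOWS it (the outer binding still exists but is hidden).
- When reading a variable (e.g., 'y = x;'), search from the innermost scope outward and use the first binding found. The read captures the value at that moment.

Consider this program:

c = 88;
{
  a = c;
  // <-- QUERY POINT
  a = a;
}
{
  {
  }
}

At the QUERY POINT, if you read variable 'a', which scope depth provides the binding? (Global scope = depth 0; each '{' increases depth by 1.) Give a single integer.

Step 1: declare c=88 at depth 0
Step 2: enter scope (depth=1)
Step 3: declare a=(read c)=88 at depth 1
Visible at query point: a=88 c=88

Answer: 1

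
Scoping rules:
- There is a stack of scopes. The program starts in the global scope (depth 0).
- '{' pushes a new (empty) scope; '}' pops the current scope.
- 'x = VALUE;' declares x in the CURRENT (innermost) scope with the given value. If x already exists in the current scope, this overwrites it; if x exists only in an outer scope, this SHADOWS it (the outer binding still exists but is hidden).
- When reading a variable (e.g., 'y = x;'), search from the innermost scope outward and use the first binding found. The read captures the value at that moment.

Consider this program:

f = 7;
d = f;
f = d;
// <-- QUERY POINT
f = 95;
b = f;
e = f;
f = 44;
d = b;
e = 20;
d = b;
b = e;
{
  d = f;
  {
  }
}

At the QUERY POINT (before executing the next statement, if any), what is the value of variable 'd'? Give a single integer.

Step 1: declare f=7 at depth 0
Step 2: declare d=(read f)=7 at depth 0
Step 3: declare f=(read d)=7 at depth 0
Visible at query point: d=7 f=7

Answer: 7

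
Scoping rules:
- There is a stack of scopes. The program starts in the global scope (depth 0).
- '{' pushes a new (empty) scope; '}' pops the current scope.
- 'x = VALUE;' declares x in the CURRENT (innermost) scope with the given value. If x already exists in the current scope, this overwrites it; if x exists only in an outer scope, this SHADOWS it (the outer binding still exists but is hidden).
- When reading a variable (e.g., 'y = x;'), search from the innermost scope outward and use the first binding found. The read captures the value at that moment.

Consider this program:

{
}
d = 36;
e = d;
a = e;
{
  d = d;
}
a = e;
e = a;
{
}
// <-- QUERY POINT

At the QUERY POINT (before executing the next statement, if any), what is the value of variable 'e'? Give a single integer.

Answer: 36

Derivation:
Step 1: enter scope (depth=1)
Step 2: exit scope (depth=0)
Step 3: declare d=36 at depth 0
Step 4: declare e=(read d)=36 at depth 0
Step 5: declare a=(read e)=36 at depth 0
Step 6: enter scope (depth=1)
Step 7: declare d=(read d)=36 at depth 1
Step 8: exit scope (depth=0)
Step 9: declare a=(read e)=36 at depth 0
Step 10: declare e=(read a)=36 at depth 0
Step 11: enter scope (depth=1)
Step 12: exit scope (depth=0)
Visible at query point: a=36 d=36 e=36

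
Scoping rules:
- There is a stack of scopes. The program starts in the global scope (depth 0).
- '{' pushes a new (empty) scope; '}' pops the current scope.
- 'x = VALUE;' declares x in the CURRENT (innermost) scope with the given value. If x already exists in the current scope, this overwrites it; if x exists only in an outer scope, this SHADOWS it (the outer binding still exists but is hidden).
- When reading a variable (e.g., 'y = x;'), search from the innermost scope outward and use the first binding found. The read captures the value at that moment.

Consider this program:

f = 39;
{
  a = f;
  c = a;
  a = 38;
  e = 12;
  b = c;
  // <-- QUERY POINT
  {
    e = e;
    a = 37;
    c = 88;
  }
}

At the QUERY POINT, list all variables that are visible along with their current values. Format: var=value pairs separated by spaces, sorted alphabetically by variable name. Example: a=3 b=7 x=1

Step 1: declare f=39 at depth 0
Step 2: enter scope (depth=1)
Step 3: declare a=(read f)=39 at depth 1
Step 4: declare c=(read a)=39 at depth 1
Step 5: declare a=38 at depth 1
Step 6: declare e=12 at depth 1
Step 7: declare b=(read c)=39 at depth 1
Visible at query point: a=38 b=39 c=39 e=12 f=39

Answer: a=38 b=39 c=39 e=12 f=39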